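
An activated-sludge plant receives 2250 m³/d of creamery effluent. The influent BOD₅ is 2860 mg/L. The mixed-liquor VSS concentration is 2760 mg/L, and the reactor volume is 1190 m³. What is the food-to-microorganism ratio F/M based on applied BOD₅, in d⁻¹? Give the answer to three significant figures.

F/M ≈ 1.96 d⁻¹

F/M = Q·S₀ / (V·X) = 2250 × 2860 / (1190 × 2760) = 1.959 g BOD₅·(g VSS·d)⁻¹.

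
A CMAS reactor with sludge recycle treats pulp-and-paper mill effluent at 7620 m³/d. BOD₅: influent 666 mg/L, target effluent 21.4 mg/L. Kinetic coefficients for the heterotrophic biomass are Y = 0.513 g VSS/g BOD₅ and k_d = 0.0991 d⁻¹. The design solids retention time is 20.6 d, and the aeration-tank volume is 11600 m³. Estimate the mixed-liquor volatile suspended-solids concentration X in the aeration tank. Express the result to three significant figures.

X = Y·Q·ΔS·θ_c / [V·(1 + k_d θ_c)] = 0.513 × 7620 × (666 − 21.4) × 20.6 / [11600 × (1 + 0.0991 × 20.6)] = 1471 mg/L.

X ≈ 1470 mg/L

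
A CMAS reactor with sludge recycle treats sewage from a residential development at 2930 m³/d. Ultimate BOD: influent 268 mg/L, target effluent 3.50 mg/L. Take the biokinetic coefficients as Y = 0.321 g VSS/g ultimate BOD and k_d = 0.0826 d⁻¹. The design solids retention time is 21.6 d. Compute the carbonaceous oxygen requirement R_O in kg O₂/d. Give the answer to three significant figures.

R_O ≈ 648 kg O₂/d

The observed yield is Y_obs = Y/(1 + k_d·θ_c) = 0.321 / (1 + 0.0826 × 21.6) = 0.321 / 2.784 = 0.1153 g VSS per g ultimate BOD removed.
Substrate removed = Q·(S₀ − S) = 2930 m³/d × (268 − 3.50) g/m³ = 7.75×10^5 g/d = 775.0 kg/d.
Biomass synthesised: P_X = Y_obs × 775.0 = 89.35 kg VSS/d.
R_O = Q·(S₀ − S) − 1.42·P_X = 775.0 − 1.42 × 89.35 = 648.1 kg O₂/d.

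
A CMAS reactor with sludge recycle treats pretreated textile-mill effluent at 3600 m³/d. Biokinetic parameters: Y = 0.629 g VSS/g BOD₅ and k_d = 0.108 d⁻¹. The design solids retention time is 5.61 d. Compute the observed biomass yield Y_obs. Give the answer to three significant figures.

The observed yield is Y_obs = Y/(1 + k_d·θ_c) = 0.629 / (1 + 0.108 × 5.61) = 0.629 / 1.606 = 0.3917 g VSS per g BOD₅ removed.

Y_obs ≈ 0.392 g VSS/g BOD₅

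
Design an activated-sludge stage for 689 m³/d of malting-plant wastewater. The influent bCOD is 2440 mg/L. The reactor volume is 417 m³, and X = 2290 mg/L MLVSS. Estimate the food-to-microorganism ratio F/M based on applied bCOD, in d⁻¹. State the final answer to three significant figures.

F/M ≈ 1.76 d⁻¹

Food-to-microorganism ratio F/M = Q S₀ / (V X) = 689 × 2440 / (417.0 × 2290) = 1.761 d⁻¹.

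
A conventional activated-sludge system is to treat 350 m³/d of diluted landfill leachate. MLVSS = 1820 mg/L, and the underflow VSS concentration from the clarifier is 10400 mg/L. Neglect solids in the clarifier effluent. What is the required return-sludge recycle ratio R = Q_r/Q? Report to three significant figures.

R = Q_r/Q = X/(X_r − X) = 1820 / (10400 − 1820) = 0.2121.

R ≈ 0.212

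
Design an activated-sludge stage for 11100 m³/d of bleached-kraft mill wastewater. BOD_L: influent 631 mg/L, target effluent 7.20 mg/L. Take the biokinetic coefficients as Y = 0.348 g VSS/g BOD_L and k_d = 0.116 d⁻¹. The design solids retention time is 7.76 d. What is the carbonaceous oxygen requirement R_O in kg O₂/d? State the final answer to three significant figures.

Observed yield with endogenous decay: Y_obs = Y / (1 + k_d·θ_c) = 0.348 / (1 + 0.116 × 7.76) = 0.348 / 1.900 = 0.1831 g VSS/g BOD_L.
ΔS = 631 − 7.20 = 623.8 mg/L, so the substrate removal rate is 11100 × 623.8/1000 = 6924 kg BOD_L/d.
Biomass synthesised: P_X = Y_obs × 6924 = 1268 kg VSS/d.
R_O = Q·ΔS − 1.42 P_X = 6924 − 1801 = 5123 kg O₂/d.

R_O ≈ 5120 kg O₂/d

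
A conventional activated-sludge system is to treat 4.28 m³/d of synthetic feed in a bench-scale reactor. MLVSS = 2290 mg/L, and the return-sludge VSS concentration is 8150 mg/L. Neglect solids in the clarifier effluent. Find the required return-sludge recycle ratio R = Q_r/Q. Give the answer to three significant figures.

Mass balance around the secondary clarifier (neglecting effluent solids): R = X / (X_r − X) = 2290 / (8150 − 2290) = 0.3908.

R ≈ 0.391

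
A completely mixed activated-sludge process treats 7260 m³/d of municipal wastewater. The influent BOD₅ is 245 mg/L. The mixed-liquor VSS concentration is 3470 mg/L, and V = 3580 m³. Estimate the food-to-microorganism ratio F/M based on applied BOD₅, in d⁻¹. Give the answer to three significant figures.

F/M ≈ 0.143 d⁻¹

F/M = applied load / biomass = Q·S₀/(V·X) = 7260 × 245 / (3580 × 3470) = 0.1432 d⁻¹.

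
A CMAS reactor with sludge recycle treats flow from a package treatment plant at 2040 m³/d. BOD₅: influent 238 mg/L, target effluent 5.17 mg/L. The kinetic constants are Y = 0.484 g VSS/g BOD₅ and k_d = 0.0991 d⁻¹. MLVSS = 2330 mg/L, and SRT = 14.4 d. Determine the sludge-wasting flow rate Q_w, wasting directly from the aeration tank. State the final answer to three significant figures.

Rearranging the biomass balance for a CMAS with decay, V = Y·Q·ΔS·θ_c / [X·(1+k_d θ_c)] = 0.484 × 2040 × (238 − 5.17) × 14.4 / [2330 × (1 + 0.0991 × 14.4)] = 3.31×10^6 / 5655 = 585.4 m³.
For wasting at MLVSS concentration, Q_w = V/θ_c = 585.4/14.4 = 40.65 m³/d.

Q_w ≈ 40.7 m³/d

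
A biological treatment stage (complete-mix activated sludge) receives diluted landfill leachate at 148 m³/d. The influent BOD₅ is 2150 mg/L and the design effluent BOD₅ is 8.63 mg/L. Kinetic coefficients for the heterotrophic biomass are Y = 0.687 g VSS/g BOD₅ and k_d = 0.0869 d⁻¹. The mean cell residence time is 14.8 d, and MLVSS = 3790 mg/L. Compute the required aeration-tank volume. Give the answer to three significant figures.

V ≈ 372 m³

Rearranging the biomass balance for a CMAS with decay, V = Y·Q·ΔS·θ_c / [X·(1+k_d θ_c)] = 0.687 × 148 × (2150 − 8.63) × 14.8 / [3790 × (1 + 0.0869 × 14.8)] = 3.22×10^6 / 8664 = 371.9 m³.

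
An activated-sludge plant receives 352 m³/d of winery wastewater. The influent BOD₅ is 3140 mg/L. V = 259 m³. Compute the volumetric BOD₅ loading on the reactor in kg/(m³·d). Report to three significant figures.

L_v = Q S₀ / V = 352 × 3140 × 10⁻³ / 259.0 = 4.267 kg/(m³·d).

L_v ≈ 4.27 kg BOD₅/(m³·d)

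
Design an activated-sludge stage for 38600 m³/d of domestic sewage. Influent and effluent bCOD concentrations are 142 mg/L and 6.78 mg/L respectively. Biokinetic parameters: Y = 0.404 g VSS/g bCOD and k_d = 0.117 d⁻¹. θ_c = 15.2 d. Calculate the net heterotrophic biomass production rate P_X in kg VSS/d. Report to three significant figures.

Correct the yield for decay: Y_obs = Y/(1 + k_d θ_c) = 0.404 / (1 + 0.117 × 15.2) = 0.404 / 2.778 = 0.1454.
Q·(S₀ − S) = 38600 × (142 − 6.78) × 10⁻³ = 5219 kg/d removed.
P_X = Y_obs · Q(S₀ − S) = 0.1454 × 5219 = 759.0 kg VSS/d.

P_X ≈ 759 kg VSS/d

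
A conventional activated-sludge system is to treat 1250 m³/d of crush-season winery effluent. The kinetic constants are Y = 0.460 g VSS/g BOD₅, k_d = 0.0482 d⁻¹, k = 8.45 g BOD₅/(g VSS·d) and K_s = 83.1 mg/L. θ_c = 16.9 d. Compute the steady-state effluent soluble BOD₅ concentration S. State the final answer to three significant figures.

From the Monod/SRT balance for a CMAS, S = K_s·(1+k_d θ_c)/[θ_c·(Y k − k_d) − 1] = 83.1 × (1 + 0.0482 × 16.9) / [16.9 × (0.460 × 8.45 − 0.0482) − 1] = 150.8 / 63.88 = 2.361 mg/L.

S ≈ 2.36 mg/L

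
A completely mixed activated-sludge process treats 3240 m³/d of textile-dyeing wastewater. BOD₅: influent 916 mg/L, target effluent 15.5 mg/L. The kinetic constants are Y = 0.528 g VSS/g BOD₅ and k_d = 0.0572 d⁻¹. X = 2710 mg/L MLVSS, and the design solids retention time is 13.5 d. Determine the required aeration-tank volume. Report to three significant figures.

From the SRT design equation V = Y Q (S₀−S) θ_c / [X (1 + k_d θ_c)] = 0.528 × 3240 × (916 − 15.5) × 13.5 / [2710 × (1 + 0.0572 × 13.5)] = 2.08×10^7 / 4803 = 4330 m³.

V ≈ 4330 m³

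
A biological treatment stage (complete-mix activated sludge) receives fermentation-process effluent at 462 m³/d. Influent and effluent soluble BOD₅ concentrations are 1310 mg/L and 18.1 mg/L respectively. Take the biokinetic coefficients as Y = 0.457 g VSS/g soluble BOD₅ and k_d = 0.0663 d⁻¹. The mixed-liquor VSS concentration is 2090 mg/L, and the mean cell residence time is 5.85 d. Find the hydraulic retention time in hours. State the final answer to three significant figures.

Steady-state biomass mass balance: V·X·(1 + k_d·θ_c) = Y·Q·(S₀ − S)·θ_c, so V = 0.457 × 462 × (1310 − 18.1) × 5.85 / [2090 × (1 + 0.0663 × 5.85)] = 1.6×10^6 / 2901 = 550.1 m³.
τ = V/Q = 550.1/462 = 1.191 d, or 28.58 h.

τ ≈ 28.6 h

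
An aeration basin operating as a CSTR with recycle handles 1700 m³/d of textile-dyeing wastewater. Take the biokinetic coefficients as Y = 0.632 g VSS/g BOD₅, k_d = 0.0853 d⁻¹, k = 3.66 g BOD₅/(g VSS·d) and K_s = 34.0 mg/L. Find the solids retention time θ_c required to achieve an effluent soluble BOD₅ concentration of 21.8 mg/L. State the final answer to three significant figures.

θ_c ≈ 1.22 d

From 1/θ_c = Y·k·S/(K_s + S) − k_d: Y·k·S/(K_s+S) = 0.632 × 3.66 × 21.8 / (34.0 + 21.8) = 0.9037 d⁻¹.
θ_c = 1/(μ − k_d) = 1/(0.9037 − 0.0853) = 1/0.8184 = 1.222 d.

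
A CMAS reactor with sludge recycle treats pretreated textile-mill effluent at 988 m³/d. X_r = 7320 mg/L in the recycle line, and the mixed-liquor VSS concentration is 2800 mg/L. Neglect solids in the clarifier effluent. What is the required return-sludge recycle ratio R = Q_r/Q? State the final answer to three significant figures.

Mass balance around the secondary clarifier (neglecting effluent solids): R = X / (X_r − X) = 2800 / (7320 − 2800) = 0.6195.

R ≈ 0.619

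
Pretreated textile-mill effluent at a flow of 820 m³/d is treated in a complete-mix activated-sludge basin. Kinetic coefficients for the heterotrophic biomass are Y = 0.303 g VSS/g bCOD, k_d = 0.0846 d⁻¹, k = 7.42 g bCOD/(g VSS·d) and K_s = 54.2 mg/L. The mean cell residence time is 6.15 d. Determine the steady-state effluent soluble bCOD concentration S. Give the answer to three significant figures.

For a completely mixed reactor with recycle the Lawrence–McCarty relation gives S = K_s·(1 + k_d·θ_c) / [θ_c·(Y·k − k_d) − 1] = 54.2 × (1 + 0.0846 × 6.15) / [6.15 × (0.303 × 7.42 − 0.0846) − 1] = 82.40 / 12.31 = 6.696 mg/L.

S ≈ 6.70 mg/L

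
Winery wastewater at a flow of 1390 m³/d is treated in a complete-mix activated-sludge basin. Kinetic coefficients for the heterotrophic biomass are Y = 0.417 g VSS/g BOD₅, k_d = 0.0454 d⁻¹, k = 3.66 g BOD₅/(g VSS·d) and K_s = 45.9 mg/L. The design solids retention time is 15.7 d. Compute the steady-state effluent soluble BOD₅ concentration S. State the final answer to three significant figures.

From the Monod/SRT balance for a CMAS, S = K_s·(1+k_d θ_c)/[θ_c·(Y k − k_d) − 1] = 45.9 × (1 + 0.0454 × 15.7) / [15.7 × (0.417 × 3.66 − 0.0454) − 1] = 78.62 / 22.25 = 3.534 mg/L.

S ≈ 3.53 mg/L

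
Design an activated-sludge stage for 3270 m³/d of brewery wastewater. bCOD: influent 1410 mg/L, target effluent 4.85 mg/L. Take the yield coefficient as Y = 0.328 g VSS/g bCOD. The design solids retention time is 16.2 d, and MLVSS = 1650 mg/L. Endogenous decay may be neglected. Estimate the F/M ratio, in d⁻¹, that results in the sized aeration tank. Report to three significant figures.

F/M ≈ 0.189 d⁻¹

V·X = Y·Q·ΔS·θ_c gives V = 0.328 × 3270 × (1410 − 4.85) × 16.2 / 1650 = 14797 m³.
F/M = Q·S₀ / (V·X) = 3270 × 1410 / (14797 × 1650) = 0.1888 g bCOD·(g VSS·d)⁻¹.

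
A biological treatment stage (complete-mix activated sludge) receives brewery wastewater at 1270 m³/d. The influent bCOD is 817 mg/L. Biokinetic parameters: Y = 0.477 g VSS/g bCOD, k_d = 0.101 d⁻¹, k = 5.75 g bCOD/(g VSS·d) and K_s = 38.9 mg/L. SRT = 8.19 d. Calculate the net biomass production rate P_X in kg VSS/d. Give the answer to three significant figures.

From the Monod/SRT balance for a CMAS, S = K_s·(1+k_d θ_c)/[θ_c·(Y k − k_d) − 1] = 38.9 × (1 + 0.101 × 8.19) / [8.19 × (0.477 × 5.75 − 0.101) − 1] = 71.08 / 20.64 = 3.444 mg/L.
Observed yield with endogenous decay: Y_obs = Y / (1 + k_d·θ_c) = 0.477 / (1 + 0.101 × 8.19) = 0.477 / 1.827 = 0.2611 g VSS/g bCOD.
Mass of bCOD removed per day: Q(S₀ − S) = 1270 × 813.6 g/m³ = 1033 kg/d.
P_X = Y_obs · Q(S₀ − S) = 0.2611 × 1033 = 269.7 kg VSS/d.

P_X ≈ 270 kg VSS/d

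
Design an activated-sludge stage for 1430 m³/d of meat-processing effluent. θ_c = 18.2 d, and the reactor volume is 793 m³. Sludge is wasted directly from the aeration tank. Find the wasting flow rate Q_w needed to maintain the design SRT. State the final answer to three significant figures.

With mixed-liquor wasting, θ_c = V/Q_w, so Q_w = V/θ_c = 793.0/18.2 = 43.57 m³/d.

Q_w ≈ 43.6 m³/d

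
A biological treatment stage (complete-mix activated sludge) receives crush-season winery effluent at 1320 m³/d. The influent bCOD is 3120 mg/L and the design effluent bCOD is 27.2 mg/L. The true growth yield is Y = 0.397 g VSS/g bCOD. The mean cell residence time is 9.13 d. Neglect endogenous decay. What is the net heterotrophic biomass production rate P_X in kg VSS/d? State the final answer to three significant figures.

With endogenous decay neglected, the observed yield equals the true yield: Y_obs = Y = 0.397 g VSS/g bCOD.
Q·(S₀ − S) = 1320 × (3120 − 27.2) × 10⁻³ = 4082 kg/d removed.
Net biomass production P_X = Y_obs × Q·(S₀ − S) = 0.3970 × 4082 = 1621 kg VSS/d.

P_X ≈ 1620 kg VSS/d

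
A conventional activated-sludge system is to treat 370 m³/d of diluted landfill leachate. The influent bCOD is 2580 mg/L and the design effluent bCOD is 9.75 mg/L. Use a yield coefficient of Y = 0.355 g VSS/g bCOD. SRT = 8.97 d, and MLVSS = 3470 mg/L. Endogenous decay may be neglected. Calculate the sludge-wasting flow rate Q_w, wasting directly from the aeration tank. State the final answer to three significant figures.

V·X = Y·Q·ΔS·θ_c gives V = 0.355 × 370 × (2580 − 9.75) × 8.97 / 3470 = 872.7 m³.
Wasting from the aeration tank: Q_w = V / θ_c = 872.7 / 8.97 = 97.29 m³/d.

Q_w ≈ 97.3 m³/d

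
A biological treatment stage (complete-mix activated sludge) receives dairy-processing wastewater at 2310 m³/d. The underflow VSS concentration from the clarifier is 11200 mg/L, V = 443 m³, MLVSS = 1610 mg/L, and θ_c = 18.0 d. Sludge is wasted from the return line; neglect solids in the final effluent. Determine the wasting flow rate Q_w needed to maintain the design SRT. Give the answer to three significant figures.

θ_c = V·X/(Q_w·X_r) when wasting from the recycle, so Q_w = V·X/(θ_c·X_r) = 443.0 × 1610 / (18.0 × 11200) = 3.538 m³/d.

Q_w ≈ 3.54 m³/d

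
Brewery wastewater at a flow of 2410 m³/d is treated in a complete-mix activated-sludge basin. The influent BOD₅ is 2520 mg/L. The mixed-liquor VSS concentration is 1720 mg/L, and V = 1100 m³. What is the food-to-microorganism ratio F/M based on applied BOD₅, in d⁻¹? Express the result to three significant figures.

F/M = Q·S₀ / (V·X) = 2410 × 2520 / (1100 × 1720) = 3.210 g BOD₅·(g VSS·d)⁻¹.

F/M ≈ 3.21 d⁻¹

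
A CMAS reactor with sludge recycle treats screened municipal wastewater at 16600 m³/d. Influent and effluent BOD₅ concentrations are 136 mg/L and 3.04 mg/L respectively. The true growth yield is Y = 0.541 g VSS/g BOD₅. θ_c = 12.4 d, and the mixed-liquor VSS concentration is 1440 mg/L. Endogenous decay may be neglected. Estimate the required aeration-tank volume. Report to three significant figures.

V·X = Y·Q·ΔS·θ_c gives V = 0.541 × 16600 × (136 − 3.04) × 12.4 / 1440 = 10282 m³.

V ≈ 10300 m³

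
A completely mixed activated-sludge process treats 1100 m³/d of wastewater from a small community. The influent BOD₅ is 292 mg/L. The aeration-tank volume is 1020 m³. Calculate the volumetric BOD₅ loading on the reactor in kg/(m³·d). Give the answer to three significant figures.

Volumetric loading L_v = Q·S₀ / V = 1100 × 292 g/m³ / 1020 m³ = 314.9 g/(m³·d) = 0.3149 kg BOD₅/(m³·d).

L_v ≈ 0.315 kg BOD₅/(m³·d)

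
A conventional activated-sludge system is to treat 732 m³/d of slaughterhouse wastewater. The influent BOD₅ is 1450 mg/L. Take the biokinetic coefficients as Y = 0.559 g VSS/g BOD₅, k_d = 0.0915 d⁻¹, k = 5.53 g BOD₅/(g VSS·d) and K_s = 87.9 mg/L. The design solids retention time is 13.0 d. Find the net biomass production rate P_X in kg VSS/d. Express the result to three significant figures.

From the Monod/SRT balance for a CMAS, S = K_s·(1+k_d θ_c)/[θ_c·(Y k − k_d) − 1] = 87.9 × (1 + 0.0915 × 13.0) / [13.0 × (0.559 × 5.53 − 0.0915) − 1] = 192.5 / 38.00 = 5.065 mg/L.
Observed yield with endogenous decay: Y_obs = Y / (1 + k_d·θ_c) = 0.559 / (1 + 0.0915 × 13.0) = 0.559 / 2.189 = 0.2553 g VSS/g BOD₅.
Mass of BOD₅ removed per day: Q(S₀ − S) = 732 × 1445 g/m³ = 1058 kg/d.
So the net sludge growth is P_X = 0.2553 × 1058 = 270.0 kg VSS/d.

P_X ≈ 270 kg VSS/d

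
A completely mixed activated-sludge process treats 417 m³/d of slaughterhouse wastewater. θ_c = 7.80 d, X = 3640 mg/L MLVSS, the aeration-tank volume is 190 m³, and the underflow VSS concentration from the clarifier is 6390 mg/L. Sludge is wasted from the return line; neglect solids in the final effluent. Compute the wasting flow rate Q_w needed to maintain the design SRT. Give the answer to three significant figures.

Q_w ≈ 13.9 m³/d

Q_w = (V·X)/(θ_c X_r) = 190.0 × 3640 / (7.80 × 6390) = 13.88 m³/d.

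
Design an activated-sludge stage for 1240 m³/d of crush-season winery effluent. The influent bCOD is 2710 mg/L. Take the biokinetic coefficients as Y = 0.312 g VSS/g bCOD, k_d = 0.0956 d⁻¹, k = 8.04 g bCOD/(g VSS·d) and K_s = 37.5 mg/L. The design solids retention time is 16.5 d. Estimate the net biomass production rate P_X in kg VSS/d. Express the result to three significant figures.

P_X ≈ 406 kg VSS/d

Effluent substrate depends only on kinetics and SRT: S = K_s(1 + k_d θ_c) / [θ_c(Yk − k_d) − 1] = 37.5 × (1 + 0.0956 × 16.5) / [16.5 × (0.312 × 8.04 − 0.0956) − 1] = 96.65 / 38.81 = 2.490 mg/L.
Y_obs = Y / (1 + k_d θ_c) = 0.312 / (1 + 0.0956 × 16.5) = 0.312 / 2.577 = 0.1211.
ΔS = 2710 − 2.49 = 2708 mg/L, so the substrate removal rate is 1240 × 2708/1000 = 3357 kg bCOD/d.
Net biomass production P_X = Y_obs × Q·(S₀ − S) = 0.1211 × 3357 = 406.4 kg VSS/d.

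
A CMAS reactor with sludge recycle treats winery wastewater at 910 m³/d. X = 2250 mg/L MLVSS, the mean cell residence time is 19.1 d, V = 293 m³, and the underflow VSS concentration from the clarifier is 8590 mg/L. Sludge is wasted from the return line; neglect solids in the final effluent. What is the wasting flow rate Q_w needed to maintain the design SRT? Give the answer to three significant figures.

Q_w ≈ 4.02 m³/d

Wasting from the return line (neglecting effluent solids): Q_w = V·X / (θ_c·X_r) = 293.0 × 2250 / (19.1 × 8590) = 4.018 m³/d.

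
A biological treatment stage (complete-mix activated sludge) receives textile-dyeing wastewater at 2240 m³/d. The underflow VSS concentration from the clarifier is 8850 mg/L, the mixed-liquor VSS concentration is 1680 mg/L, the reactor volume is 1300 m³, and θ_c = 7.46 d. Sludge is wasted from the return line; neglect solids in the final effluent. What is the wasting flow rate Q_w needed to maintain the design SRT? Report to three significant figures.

θ_c = V·X/(Q_w·X_r) when wasting from the recycle, so Q_w = V·X/(θ_c·X_r) = 1300 × 1680 / (7.46 × 8850) = 33.08 m³/d.

Q_w ≈ 33.1 m³/d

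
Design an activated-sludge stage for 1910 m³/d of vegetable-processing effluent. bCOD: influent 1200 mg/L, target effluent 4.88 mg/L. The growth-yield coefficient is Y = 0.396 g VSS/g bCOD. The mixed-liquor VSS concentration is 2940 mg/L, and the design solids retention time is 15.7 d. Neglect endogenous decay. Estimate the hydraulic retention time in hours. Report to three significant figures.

τ ≈ 60.7 h

With k_d = 0 the design equation reduces to V = Y Q (S₀−S) θ_c / X = 0.396 × 1910 × (1200 − 4.88) × 15.7 / 2940 = 4827 m³.
Hydraulic retention time τ = V/Q = 4827 / 1910 = 2.527 d = 60.66 h.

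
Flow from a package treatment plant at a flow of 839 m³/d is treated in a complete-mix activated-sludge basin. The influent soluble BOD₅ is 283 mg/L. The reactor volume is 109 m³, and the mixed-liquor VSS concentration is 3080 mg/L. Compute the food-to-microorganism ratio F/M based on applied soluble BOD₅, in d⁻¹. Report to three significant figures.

F/M ≈ 0.707 d⁻¹

F/M = applied load / biomass = Q·S₀/(V·X) = 839 × 283 / (109.0 × 3080) = 0.7072 d⁻¹.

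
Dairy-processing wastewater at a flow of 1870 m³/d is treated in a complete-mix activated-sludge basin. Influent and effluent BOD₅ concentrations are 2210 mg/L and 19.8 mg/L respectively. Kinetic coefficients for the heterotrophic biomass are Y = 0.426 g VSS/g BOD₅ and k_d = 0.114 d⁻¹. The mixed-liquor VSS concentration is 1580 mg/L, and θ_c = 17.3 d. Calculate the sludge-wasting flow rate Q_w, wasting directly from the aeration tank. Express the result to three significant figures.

Q_w ≈ 372 m³/d

From the SRT design equation V = Y Q (S₀−S) θ_c / [X (1 + k_d θ_c)] = 0.426 × 1870 × (2210 − 19.8) × 17.3 / [1580 × (1 + 0.114 × 17.3)] = 3.02×10^7 / 4696 = 6428 m³.
Wasting from the aeration tank: Q_w = V / θ_c = 6428 / 17.3 = 371.5 m³/d.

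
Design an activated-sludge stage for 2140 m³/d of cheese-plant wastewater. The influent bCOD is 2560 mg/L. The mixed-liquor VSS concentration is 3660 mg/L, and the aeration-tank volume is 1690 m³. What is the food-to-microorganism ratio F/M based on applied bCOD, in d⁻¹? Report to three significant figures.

Food-to-microorganism ratio F/M = Q S₀ / (V X) = 2140 × 2560 / (1690 × 3660) = 0.8857 d⁻¹.

F/M ≈ 0.886 d⁻¹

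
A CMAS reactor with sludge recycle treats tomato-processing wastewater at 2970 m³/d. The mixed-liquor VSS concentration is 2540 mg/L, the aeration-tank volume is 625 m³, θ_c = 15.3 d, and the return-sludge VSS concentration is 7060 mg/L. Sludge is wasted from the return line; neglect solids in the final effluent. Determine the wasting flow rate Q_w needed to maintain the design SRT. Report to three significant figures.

Q_w ≈ 14.7 m³/d

Wasting from the return line (neglecting effluent solids): Q_w = V·X / (θ_c·X_r) = 625.0 × 2540 / (15.3 × 7060) = 14.70 m³/d.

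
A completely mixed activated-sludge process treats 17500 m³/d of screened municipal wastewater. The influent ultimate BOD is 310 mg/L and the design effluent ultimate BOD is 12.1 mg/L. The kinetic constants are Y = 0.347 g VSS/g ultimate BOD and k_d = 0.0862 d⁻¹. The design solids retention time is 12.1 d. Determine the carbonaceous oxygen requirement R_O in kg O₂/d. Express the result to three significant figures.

R_O ≈ 3960 kg O₂/d

Correct the yield for decay: Y_obs = Y/(1 + k_d θ_c) = 0.347 / (1 + 0.0862 × 12.1) = 0.347 / 2.043 = 0.1698.
Mass of ultimate BOD removed per day: Q(S₀ − S) = 17500 × 297.9 g/m³ = 5213 kg/d.
P_X = Y_obs·Q·(S₀ − S) = 0.1698 × 5213 = 885.5 kg VSS/d.
Carbonaceous O₂ demand = substrate oxidised − cell-mass equivalent = 5213 − 1.42 × 885.5 = 3956 kg O₂/d.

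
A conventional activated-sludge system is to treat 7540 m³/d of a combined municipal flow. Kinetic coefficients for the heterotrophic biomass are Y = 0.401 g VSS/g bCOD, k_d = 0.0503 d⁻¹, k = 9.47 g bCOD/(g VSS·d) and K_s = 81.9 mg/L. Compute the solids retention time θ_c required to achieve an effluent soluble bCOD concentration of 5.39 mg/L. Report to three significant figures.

θ_c ≈ 5.43 d

At the target effluent, Y k S/(K_s+S) = 0.401×9.47×5.39/87.29 = 0.2345 d⁻¹.
Then 1/θ_c = μ − k_d = 0.2345 − 0.0503 = 0.1842 d⁻¹, giving θ_c = 5.429 d.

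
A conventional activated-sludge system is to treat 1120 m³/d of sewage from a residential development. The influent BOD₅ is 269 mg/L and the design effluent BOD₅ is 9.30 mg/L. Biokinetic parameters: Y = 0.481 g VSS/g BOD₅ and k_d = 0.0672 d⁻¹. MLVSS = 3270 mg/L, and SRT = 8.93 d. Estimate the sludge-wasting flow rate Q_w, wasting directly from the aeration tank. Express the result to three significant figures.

Rearranging the biomass balance for a CMAS with decay, V = Y·Q·ΔS·θ_c / [X·(1+k_d θ_c)] = 0.481 × 1120 × (269 − 9.30) × 8.93 / [3270 × (1 + 0.0672 × 8.93)] = 1.25×10^6 / 5232 = 238.8 m³.
With mixed-liquor wasting, θ_c = V/Q_w, so Q_w = V/θ_c = 238.8/8.93 = 26.74 m³/d.

Q_w ≈ 26.7 m³/d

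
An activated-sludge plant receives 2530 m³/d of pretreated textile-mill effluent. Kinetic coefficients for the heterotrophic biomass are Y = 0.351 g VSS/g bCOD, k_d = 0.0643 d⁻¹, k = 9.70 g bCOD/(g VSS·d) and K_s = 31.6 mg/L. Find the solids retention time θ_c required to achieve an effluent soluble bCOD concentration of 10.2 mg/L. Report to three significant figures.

θ_c ≈ 1.30 d

Specific growth rate at S = 10.2 mg/L: μ = YkS/(K_s+S) = 0.351·9.70·10.2/(31.6+10.2) = 0.8308 d⁻¹.
θ_c = 1/(μ − k_d) = 1/(0.8308 − 0.0643) = 1/0.7665 = 1.305 d.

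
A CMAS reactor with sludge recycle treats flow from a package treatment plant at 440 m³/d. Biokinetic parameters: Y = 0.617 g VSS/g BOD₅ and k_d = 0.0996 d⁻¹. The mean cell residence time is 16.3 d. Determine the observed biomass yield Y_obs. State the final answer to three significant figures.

Y_obs ≈ 0.235 g VSS/g BOD₅

The observed yield is Y_obs = Y/(1 + k_d·θ_c) = 0.617 / (1 + 0.0996 × 16.3) = 0.617 / 2.623 = 0.2352 g VSS per g BOD₅ removed.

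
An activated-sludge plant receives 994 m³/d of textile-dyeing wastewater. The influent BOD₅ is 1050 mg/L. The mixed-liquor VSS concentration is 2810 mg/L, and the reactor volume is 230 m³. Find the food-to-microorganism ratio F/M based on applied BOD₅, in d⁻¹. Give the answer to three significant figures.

Food-to-microorganism ratio F/M = Q S₀ / (V X) = 994 × 1050 / (230.0 × 2810) = 1.615 d⁻¹.

F/M ≈ 1.61 d⁻¹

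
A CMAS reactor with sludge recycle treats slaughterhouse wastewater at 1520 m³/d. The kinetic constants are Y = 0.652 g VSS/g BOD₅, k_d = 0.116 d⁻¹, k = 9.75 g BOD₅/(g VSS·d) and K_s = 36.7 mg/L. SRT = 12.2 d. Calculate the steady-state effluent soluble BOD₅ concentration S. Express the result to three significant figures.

Effluent substrate depends only on kinetics and SRT: S = K_s(1 + k_d θ_c) / [θ_c(Yk − k_d) − 1] = 36.7 × (1 + 0.116 × 12.2) / [12.2 × (0.652 × 9.75 − 0.116) − 1] = 88.64 / 75.14 = 1.180 mg/L.

S ≈ 1.18 mg/L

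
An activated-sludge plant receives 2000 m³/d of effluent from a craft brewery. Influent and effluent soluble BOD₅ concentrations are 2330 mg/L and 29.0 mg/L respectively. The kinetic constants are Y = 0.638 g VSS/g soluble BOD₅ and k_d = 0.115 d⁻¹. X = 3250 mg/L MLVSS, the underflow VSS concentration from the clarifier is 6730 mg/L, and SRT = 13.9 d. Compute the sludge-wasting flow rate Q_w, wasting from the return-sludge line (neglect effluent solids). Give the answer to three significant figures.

Q_w ≈ 168 m³/d

Rearranging the biomass balance for a CMAS with decay, V = Y·Q·ΔS·θ_c / [X·(1+k_d θ_c)] = 0.638 × 2000 × (2330 − 29.0) × 13.9 / [3250 × (1 + 0.115 × 13.9)] = 4.08×10^7 / 8445 = 4833 m³.
θ_c = V·X/(Q_w·X_r) when wasting from the recycle, so Q_w = V·X/(θ_c·X_r) = 4833 × 3250 / (13.9 × 6730) = 167.9 m³/d.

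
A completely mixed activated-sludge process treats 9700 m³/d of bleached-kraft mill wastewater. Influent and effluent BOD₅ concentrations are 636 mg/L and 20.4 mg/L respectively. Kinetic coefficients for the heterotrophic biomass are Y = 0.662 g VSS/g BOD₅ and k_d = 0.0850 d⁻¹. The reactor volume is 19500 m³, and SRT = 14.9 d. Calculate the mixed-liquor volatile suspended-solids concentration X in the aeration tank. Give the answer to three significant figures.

From V·X·(1 + k_d·θ_c) = Y·Q·(S₀ − S)·θ_c: X = 0.662 × 9700 × (636 − 20.4) × 14.9 / [19500 × (1 + 0.0850 × 14.9)] = 1333 mg/L.

X ≈ 1330 mg/L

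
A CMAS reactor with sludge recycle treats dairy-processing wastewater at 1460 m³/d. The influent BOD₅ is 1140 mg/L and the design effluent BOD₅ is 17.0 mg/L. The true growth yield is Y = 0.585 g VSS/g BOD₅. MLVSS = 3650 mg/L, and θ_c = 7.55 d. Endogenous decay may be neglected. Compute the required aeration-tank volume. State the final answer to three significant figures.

With k_d = 0 the design equation reduces to V = Y Q (S₀−S) θ_c / X = 0.585 × 1460 × (1140 − 17.0) × 7.55 / 3650 = 1984 m³.

V ≈ 1980 m³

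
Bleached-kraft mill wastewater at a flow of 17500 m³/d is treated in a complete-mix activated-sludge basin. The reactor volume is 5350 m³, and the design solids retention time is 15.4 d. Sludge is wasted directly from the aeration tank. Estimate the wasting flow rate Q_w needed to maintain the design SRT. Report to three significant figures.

Q_w ≈ 347 m³/d

For wasting at MLVSS concentration, Q_w = V/θ_c = 5350/15.4 = 347.4 m³/d.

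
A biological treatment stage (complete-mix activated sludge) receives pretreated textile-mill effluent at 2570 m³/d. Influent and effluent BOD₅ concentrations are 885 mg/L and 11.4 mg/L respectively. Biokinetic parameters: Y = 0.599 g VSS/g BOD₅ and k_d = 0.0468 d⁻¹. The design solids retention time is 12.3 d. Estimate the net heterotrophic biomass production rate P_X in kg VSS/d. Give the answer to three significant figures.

Y_obs = Y / (1 + k_d θ_c) = 0.599 / (1 + 0.0468 × 12.3) = 0.599 / 1.576 = 0.3802.
Mass of BOD₅ removed per day: Q(S₀ − S) = 2570 × 873.6 g/m³ = 2245 kg/d.
Net biomass production P_X = Y_obs × Q·(S₀ − S) = 0.3802 × 2245 = 853.5 kg VSS/d.

P_X ≈ 854 kg VSS/d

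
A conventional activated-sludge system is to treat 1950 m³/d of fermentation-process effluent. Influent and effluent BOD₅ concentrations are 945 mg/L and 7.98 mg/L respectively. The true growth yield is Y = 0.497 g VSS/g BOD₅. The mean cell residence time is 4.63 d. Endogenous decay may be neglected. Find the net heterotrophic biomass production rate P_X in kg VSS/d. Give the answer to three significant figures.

No decay correction is needed, so Y_obs = Y = 0.497.
ΔS = 945 − 7.98 = 937.0 mg/L, so the substrate removal rate is 1950 × 937.0/1000 = 1827 kg BOD₅/d.
P_X = Y_obs · Q(S₀ − S) = 0.4970 × 1827 = 908.1 kg VSS/d.

P_X ≈ 908 kg VSS/d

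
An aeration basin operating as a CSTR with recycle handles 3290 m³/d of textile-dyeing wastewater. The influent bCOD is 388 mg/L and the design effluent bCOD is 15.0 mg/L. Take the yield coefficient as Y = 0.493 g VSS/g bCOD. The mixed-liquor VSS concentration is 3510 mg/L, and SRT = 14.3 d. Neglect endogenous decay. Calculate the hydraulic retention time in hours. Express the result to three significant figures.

With k_d = 0 the design equation reduces to V = Y Q (S₀−S) θ_c / X = 0.493 × 3290 × (388 − 15.0) × 14.3 / 3510 = 2465 m³.
τ = V/Q = 2465/3290 = 0.7492 d, or 17.98 h.

τ ≈ 18.0 h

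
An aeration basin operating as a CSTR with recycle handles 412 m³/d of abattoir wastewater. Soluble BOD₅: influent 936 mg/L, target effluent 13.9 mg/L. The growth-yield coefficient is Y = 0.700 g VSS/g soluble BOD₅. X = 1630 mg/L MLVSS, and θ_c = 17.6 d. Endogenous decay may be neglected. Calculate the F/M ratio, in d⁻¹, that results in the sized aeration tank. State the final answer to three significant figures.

F/M ≈ 0.0824 d⁻¹

Biomass mass balance (decay neglected): V·X = Y·Q·(S₀ − S)·θ_c, so V = 0.700 × 412 × (936 − 13.9) × 17.6 / 1630 = 2871 m³.
F/M = Q·S₀ / (V·X) = 412 × 936 / (2871 × 1630) = 0.08239 g soluble BOD₅·(g VSS·d)⁻¹.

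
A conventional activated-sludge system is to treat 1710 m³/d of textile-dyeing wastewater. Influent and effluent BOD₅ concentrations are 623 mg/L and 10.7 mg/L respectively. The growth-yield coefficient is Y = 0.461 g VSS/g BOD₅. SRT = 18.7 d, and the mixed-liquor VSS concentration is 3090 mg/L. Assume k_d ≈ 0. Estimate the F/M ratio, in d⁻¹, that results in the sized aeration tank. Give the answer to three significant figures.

F/M ≈ 0.118 d⁻¹

V·X = Y·Q·ΔS·θ_c gives V = 0.461 × 1710 × (623 − 10.7) × 18.7 / 3090 = 2921 m³.
Food-to-microorganism ratio F/M = Q S₀ / (V X) = 1710 × 623 / (2921 × 3090) = 0.1180 d⁻¹.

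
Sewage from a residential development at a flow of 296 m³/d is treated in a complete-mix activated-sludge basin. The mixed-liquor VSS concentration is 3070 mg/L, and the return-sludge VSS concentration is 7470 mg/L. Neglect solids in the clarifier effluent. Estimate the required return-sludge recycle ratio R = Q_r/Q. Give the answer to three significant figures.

Solids balance on the clarifier gives (1+R)X = R·X_r, so R = X/(X_r − X) = 3070 / (7470 − 3070) = 0.6977.

R ≈ 0.698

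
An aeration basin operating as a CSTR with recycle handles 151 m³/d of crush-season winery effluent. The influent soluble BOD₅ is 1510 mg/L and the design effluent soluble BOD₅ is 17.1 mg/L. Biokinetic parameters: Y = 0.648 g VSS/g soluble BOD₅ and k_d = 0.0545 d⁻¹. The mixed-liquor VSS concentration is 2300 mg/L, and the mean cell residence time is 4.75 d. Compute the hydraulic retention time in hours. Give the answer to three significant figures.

τ ≈ 38.1 h

Rearranging the biomass balance for a CMAS with decay, V = Y·Q·ΔS·θ_c / [X·(1+k_d θ_c)] = 0.648 × 151 × (1510 − 17.1) × 4.75 / [2300 × (1 + 0.0545 × 4.75)] = 6.94×10^5 / 2895 = 239.6 m³.
τ = V/Q = 239.6/151 = 1.587 d, or 38.09 h.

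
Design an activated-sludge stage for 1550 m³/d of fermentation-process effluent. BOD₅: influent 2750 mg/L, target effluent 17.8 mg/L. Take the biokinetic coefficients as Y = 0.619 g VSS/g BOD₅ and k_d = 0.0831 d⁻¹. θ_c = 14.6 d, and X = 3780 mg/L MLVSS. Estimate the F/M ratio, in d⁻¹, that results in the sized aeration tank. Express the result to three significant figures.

From the SRT design equation V = Y Q (S₀−S) θ_c / [X (1 + k_d θ_c)] = 0.619 × 1550 × (2750 − 17.8) × 14.6 / [3780 × (1 + 0.0831 × 14.6)] = 3.83×10^7 / 8366 = 4575 m³.
F/M = applied load / biomass = Q·S₀/(V·X) = 1550 × 2750 / (4575 × 3780) = 0.2465 d⁻¹.

F/M ≈ 0.246 d⁻¹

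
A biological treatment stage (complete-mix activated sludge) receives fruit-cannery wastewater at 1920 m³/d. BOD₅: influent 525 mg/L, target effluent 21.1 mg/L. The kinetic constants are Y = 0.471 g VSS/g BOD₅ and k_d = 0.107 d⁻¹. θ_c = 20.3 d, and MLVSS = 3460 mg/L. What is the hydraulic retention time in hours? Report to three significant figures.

τ ≈ 10.5 h

Steady-state biomass mass balance: V·X·(1 + k_d·θ_c) = Y·Q·(S₀ − S)·θ_c, so V = 0.471 × 1920 × (525 − 21.1) × 20.3 / [3460 × (1 + 0.107 × 20.3)] = 9.25×10^6 / 10975 = 842.8 m³.
HRT = V/Q = 842.8 m³ / 1920 m³·d⁻¹ = 0.4390 d × 24 = 10.54 h.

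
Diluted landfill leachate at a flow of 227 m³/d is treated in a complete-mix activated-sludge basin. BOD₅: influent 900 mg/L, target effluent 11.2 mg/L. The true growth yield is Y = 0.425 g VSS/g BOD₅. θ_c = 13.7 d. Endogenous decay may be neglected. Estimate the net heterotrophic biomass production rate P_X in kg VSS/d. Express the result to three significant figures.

Since k_d ≈ 0, Y_obs = Y = 0.425 g VSS/g BOD₅.
Q·(S₀ − S) = 227 × (900 − 11.2) × 10⁻³ = 201.8 kg/d removed.
Net biomass production P_X = Y_obs × Q·(S₀ − S) = 0.4250 × 201.8 = 85.75 kg VSS/d.

P_X ≈ 85.7 kg VSS/d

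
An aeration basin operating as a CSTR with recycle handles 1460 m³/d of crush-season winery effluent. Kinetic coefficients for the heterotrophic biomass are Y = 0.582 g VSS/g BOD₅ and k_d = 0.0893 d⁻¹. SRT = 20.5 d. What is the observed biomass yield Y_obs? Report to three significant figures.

Correct the yield for decay: Y_obs = Y/(1 + k_d θ_c) = 0.582 / (1 + 0.0893 × 20.5) = 0.582 / 2.831 = 0.2056.

Y_obs ≈ 0.206 g VSS/g BOD₅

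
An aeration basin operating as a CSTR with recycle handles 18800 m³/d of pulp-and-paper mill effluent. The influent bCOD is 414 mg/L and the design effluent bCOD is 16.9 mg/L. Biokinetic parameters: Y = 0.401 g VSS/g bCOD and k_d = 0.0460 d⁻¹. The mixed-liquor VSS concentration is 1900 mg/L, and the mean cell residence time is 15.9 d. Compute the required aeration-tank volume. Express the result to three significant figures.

Steady-state biomass mass balance: V·X·(1 + k_d·θ_c) = Y·Q·(S₀ − S)·θ_c, so V = 0.401 × 18800 × (414 − 16.9) × 15.9 / [1900 × (1 + 0.0460 × 15.9)] = 4.76×10^7 / 3290 = 14469 m³.

V ≈ 14500 m³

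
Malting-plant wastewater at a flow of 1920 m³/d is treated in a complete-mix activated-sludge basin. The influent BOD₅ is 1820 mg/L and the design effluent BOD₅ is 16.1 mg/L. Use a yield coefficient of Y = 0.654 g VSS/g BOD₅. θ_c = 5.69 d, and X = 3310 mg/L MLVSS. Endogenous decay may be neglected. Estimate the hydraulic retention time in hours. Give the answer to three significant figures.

Biomass mass balance (decay neglected): V·X = Y·Q·(S₀ − S)·θ_c, so V = 0.654 × 1920 × (1820 − 16.1) × 5.69 / 3310 = 3894 m³.
τ = V/Q = 3894/1920 = 2.028 d, or 48.67 h.

τ ≈ 48.7 h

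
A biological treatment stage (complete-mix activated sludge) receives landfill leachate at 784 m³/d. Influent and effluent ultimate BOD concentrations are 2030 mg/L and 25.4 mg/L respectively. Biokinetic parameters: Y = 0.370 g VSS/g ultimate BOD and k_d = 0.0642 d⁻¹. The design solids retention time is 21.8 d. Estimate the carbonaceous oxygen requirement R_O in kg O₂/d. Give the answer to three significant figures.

Y_obs = Y / (1 + k_d θ_c) = 0.370 / (1 + 0.0642 × 21.8) = 0.370 / 2.400 = 0.1542.
Substrate removed = Q·(S₀ − S) = 784 m³/d × (2030 − 25.4) g/m³ = 1.57×10^6 g/d = 1572 kg/d.
Biomass synthesised: P_X = Y_obs × 1572 = 242.3 kg VSS/d.
R_O = Q·ΔS − 1.42 P_X = 1572 − 344.1 = 1227 kg O₂/d.

R_O ≈ 1230 kg O₂/d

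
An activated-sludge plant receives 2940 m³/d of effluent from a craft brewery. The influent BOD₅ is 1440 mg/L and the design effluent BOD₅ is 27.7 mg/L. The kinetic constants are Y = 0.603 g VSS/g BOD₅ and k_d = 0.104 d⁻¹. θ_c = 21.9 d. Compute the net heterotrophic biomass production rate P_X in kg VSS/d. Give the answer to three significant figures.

Correct the yield for decay: Y_obs = Y/(1 + k_d θ_c) = 0.603 / (1 + 0.104 × 21.9) = 0.603 / 3.278 = 0.1840.
ΔS = 1440 − 27.7 = 1412 mg/L, so the substrate removal rate is 2940 × 1412/1000 = 4152 kg BOD₅/d.
So the net sludge growth is P_X = 0.1840 × 4152 = 763.9 kg VSS/d.

P_X ≈ 764 kg VSS/d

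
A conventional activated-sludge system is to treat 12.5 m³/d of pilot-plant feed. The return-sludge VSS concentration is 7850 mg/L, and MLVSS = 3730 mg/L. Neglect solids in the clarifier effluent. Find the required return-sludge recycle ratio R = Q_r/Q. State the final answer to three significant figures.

Solids balance on the clarifier gives (1+R)X = R·X_r, so R = X/(X_r − X) = 3730 / (7850 − 3730) = 0.9053.

R ≈ 0.905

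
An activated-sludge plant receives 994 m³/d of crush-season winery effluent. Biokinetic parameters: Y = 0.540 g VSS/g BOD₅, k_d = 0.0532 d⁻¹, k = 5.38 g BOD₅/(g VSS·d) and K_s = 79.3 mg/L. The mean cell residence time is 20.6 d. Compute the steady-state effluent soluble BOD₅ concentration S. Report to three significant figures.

Effluent substrate depends only on kinetics and SRT: S = K_s(1 + k_d θ_c) / [θ_c(Yk − k_d) − 1] = 79.3 × (1 + 0.0532 × 20.6) / [20.6 × (0.540 × 5.38 − 0.0532) − 1] = 166.2 / 57.75 = 2.878 mg/L.

S ≈ 2.88 mg/L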